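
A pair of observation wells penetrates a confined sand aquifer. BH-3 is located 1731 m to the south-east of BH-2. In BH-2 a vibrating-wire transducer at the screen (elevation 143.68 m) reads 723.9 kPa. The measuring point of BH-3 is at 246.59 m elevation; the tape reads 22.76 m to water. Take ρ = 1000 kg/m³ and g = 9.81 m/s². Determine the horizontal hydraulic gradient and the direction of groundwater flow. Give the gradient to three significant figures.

Pressure head at BH-2: ψ = P/(ρg) = 723.9×1000 / (1000 × 9.81) = 73.79 m.
Total head at BH-2: h = z + ψ = 143.68 + 73.79 = 217.47 m.
Total head at BH-3: h = 246.59 − 22.76 = 223.83 m.
Head difference: h(BH-2) − h(BH-3) = 217.47 − 223.83 = -6.36 m.
Hydraulic gradient: i = |Δh| / L = 6.36 / 1731 = 0.00367.
Flow is from higher to lower head: from BH-3 toward BH-2, i.e. toward the north-west.

i ≈ 0.00367; groundwater flows toward the north-west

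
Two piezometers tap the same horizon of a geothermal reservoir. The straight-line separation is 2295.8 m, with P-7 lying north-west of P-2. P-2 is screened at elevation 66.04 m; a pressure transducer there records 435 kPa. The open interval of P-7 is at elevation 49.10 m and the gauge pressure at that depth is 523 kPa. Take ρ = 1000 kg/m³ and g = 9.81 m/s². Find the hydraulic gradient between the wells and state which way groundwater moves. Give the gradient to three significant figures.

i ≈ 0.00347; groundwater flows toward the north-west

Pressure head at P-2: ψ = P/(ρg) = 435×1000 / (1000 × 9.81) = 44.34 m.
Total head at P-2: h = z + ψ = 66.04 + 44.34 = 110.38 m.
Pressure head at P-7: ψ = P/(ρg) = 523×1000 / (1000 × 9.81) = 53.31 m.
Total head at P-7: h = z + ψ = 49.10 + 53.31 = 102.41 m.
Head difference: h(P-2) − h(P-7) = 110.38 − 102.41 = 7.97 m.
Hydraulic gradient: i = |Δh| / L = 7.97 / 2295.8 = 0.00347.
Flow is from higher to lower head: from P-2 toward P-7, i.e. toward the north-west.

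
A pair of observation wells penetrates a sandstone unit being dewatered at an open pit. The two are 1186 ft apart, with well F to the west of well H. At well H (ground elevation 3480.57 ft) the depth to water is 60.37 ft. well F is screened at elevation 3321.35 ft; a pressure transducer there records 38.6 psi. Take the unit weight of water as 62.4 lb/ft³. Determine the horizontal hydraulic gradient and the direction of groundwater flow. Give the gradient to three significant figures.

Total head at well H: h = 3480.57 − 60.37 = 3420.20 ft.
Pressure head at well F: ψ = 144·P/γ = 144 × 38.6 / 62.4 = 89.08 ft.
Total head at well F: h = z + ψ = 3321.35 + 89.08 = 3410.43 ft.
Head difference: h(well H) − h(well F) = 3420.20 − 3410.43 = 9.77 ft.
Hydraulic gradient: i = |Δh| / L = 9.77 / 1186 = 0.00824.
Flow is from higher to lower head: from well H toward well F, i.e. toward the west.

i ≈ 0.00824; groundwater flows toward the west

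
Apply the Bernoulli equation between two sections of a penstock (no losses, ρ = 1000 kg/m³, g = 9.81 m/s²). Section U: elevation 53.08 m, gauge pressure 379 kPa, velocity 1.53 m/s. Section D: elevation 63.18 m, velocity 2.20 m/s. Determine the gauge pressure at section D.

Pressure head at U: ψ₁ = P₁/(ρg) = 379×1000 / (1000 × 9.81) = 38.63 m.
Velocity heads: v₁²/2g = 1.53²/19.62 = 0.119 m; v₂²/2g = 2.20²/19.62 = 0.247 m.
Total head H = z₁ + ψ₁ + v₁²/2g = 53.08 + 38.63 + 0.119 = 91.83 m.
ψ₂ = H − z₂ − v₂²/2g = 91.83 − 63.18 − 0.247 = 28.40 m.
P₂ = ρgψ₂ = 1000 × 9.81 × 28.40 ≈ 279 kPa.

P₂ ≈ 279 kPa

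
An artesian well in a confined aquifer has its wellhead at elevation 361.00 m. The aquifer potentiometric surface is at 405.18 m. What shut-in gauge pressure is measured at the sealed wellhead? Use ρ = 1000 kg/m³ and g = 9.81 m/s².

P ≈ 433 kPa

Head above the cap: Δh = 405.18 − 361.00 = 44.18 m.
P = ρgΔh = 1000 × 9.81 × 44.18 = 433406 Pa ≈ 433 kPa.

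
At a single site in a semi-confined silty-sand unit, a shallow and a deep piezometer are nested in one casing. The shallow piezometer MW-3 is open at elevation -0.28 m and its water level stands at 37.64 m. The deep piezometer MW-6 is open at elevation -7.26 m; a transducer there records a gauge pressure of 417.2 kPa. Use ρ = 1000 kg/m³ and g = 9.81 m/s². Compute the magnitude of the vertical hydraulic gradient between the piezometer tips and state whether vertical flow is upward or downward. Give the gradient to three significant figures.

Total head at MW-3: h = 37.64 m (water level in the standpipe).
Pressure head at MW-6: ψ = P/(ρg) = 417.2×1000 / (1000 × 9.81) = 42.53 m.
Total head at MW-6: h = z + ψ = -7.26 + 42.53 = 35.27 m.
Δh = h(MW-3) − h(MW-6) = 37.64 − 35.27 = 2.37 m.
Vertical separation Δz = -0.28 − (-7.26) = 6.98 m.
|i_v| = |Δh| / Δz = 2.37 / 6.98 = 0.340.
Head is higher in the shallow piezometer, so vertical flow is downward (recharge condition).

|i_v| ≈ 0.340; vertical flow is downward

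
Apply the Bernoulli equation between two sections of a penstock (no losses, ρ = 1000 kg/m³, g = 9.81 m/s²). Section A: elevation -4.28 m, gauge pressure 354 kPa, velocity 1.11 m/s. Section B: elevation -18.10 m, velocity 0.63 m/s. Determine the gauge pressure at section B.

Pressure head at A: ψ₁ = P₁/(ρg) = 354×1000 / (1000 × 9.81) = 36.09 m.
Velocity heads: v₁²/2g = 1.11²/19.62 = 0.063 m; v₂²/2g = 0.63²/19.62 = 0.020 m.
Total head H = z₁ + ψ₁ + v₁²/2g = -4.28 + 36.09 + 0.063 = 31.87 m.
ψ₂ = H − z₂ − v₂²/2g = 31.87 − (-18.10) − 0.020 = 49.95 m.
P₂ = ρgψ₂ = 1000 × 9.81 × 49.95 ≈ 490 kPa.

P₂ ≈ 490 kPa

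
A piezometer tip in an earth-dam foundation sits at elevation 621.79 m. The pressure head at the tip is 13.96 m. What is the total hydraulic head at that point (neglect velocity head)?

h ≈ 635.75 m

h = z + ψ = 621.79 + 13.96 = 635.75 m.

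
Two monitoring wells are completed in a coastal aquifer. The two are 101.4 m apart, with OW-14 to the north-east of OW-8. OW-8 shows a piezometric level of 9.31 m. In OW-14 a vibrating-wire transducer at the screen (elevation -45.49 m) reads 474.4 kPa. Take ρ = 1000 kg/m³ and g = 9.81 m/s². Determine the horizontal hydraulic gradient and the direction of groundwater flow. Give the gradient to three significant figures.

Total head at OW-8: h = 9.31 m (water level in the piezometer is the total head).
Pressure head at OW-14: ψ = P/(ρg) = 474.4×1000 / (1000 × 9.81) = 48.36 m.
Total head at OW-14: h = z + ψ = -45.49 + 48.36 = 2.87 m.
Head difference: h(OW-8) − h(OW-14) = 9.31 − 2.87 = 6.44 m.
Hydraulic gradient: i = |Δh| / L = 6.44 / 101.4 = 0.0635.
Flow is from higher to lower head: from OW-8 toward OW-14, i.e. toward the north-east.

i ≈ 0.0635; groundwater flows toward the north-east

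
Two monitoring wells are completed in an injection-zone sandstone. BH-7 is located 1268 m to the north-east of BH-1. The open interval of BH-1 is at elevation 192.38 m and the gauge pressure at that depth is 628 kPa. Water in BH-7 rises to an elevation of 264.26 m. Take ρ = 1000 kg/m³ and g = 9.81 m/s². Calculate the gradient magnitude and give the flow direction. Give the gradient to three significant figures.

Pressure head at BH-1: ψ = P/(ρg) = 628×1000 / (1000 × 9.81) = 64.02 m.
Total head at BH-1: h = z + ψ = 192.38 + 64.02 = 256.40 m.
Total head at BH-7: h = 264.26 m (water level in the piezometer is the total head).
Head difference: h(BH-1) − h(BH-7) = 256.40 − 264.26 = -7.86 m.
Hydraulic gradient: i = |Δh| / L = 7.86 / 1268 = 0.00620.
Flow is from higher to lower head: from BH-7 toward BH-1, i.e. toward the south-west.

i ≈ 0.00620; groundwater flows toward the south-west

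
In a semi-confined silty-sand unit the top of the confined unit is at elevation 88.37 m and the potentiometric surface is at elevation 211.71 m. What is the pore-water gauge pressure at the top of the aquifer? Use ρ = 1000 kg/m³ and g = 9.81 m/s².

P ≈ 1210 kPa

Pressure head at the aquifer top: ψ = h − z = 211.71 − 88.37 = 123.34 m.
P = ρgψ = 1000 × 9.81 × 123.34 = 1209965 Pa ≈ 1210 kPa.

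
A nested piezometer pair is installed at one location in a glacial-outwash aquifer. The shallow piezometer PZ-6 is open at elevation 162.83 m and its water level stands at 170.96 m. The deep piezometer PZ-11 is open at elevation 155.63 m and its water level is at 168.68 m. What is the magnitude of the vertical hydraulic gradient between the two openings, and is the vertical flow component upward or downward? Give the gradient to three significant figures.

|i_v| ≈ 0.317; vertical flow is downward

Total head at PZ-6: h = 170.96 m (water level in the standpipe).
Total head at PZ-11: h = 168.68 m.
Δh = h(PZ-6) − h(PZ-11) = 170.96 − 168.68 = 2.28 m.
Vertical separation Δz = 162.83 − 155.63 = 7.20 m.
|i_v| = |Δh| / Δz = 2.28 / 7.20 = 0.317.
Head is higher in the shallow piezometer, so vertical flow is downward (recharge condition).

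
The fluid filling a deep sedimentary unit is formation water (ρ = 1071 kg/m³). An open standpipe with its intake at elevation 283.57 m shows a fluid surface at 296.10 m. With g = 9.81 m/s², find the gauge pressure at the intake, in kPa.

P ≈ 132 kPa

Pressure head ψ = h − z = 296.10 − 283.57 = 12.53 m.
P = ρgψ = 1071 × 9.81 × 12.53 = 131647 Pa ≈ 132 kPa.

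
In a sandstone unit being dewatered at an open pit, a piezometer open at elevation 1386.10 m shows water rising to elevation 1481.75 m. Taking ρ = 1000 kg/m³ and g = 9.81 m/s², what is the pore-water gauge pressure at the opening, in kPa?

P ≈ 938 kPa

Pressure head ψ = h − z = 1481.75 − 1386.10 = 95.65 m.
P = ρgψ = 1000 × 9.81 × 95.65 = 938326 Pa ≈ 938 kPa.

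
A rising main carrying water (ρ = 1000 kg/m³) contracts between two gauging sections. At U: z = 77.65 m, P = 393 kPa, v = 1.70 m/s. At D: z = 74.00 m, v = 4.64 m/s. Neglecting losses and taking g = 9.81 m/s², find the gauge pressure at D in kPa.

Pressure head at U: ψ₁ = P₁/(ρg) = 393×1000 / (1000 × 9.81) = 40.06 m.
Velocity heads: v₁²/2g = 1.70²/19.62 = 0.147 m; v₂²/2g = 4.64²/19.62 = 1.097 m.
Total head H = z₁ + ψ₁ + v₁²/2g = 77.65 + 40.06 + 0.147 = 117.86 m.
ψ₂ = H − z₂ − v₂²/2g = 117.86 − 74.00 − 1.097 = 42.76 m.
P₂ = ρgψ₂ = 1000 × 9.81 × 42.76 ≈ 419 kPa.

P₂ ≈ 419 kPa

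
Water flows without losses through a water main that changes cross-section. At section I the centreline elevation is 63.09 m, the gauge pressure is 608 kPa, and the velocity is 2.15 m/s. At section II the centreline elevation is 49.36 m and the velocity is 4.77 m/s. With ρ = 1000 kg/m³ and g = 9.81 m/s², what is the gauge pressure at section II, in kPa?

Pressure head at I: ψ₁ = P₁/(ρg) = 608×1000 / (1000 × 9.81) = 61.98 m.
Velocity heads: v₁²/2g = 2.15²/19.62 = 0.236 m; v₂²/2g = 4.77²/19.62 = 1.160 m.
Total head H = z₁ + ψ₁ + v₁²/2g = 63.09 + 61.98 + 0.236 = 125.31 m.
ψ₂ = H − z₂ − v₂²/2g = 125.31 − 49.36 − 1.160 = 74.79 m.
P₂ = ρgψ₂ = 1000 × 9.81 × 74.79 ≈ 734 kPa.

P₂ ≈ 734 kPa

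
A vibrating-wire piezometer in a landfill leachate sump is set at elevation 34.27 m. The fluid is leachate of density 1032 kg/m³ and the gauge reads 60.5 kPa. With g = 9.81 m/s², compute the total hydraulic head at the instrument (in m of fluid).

ψ = P/(ρg) = 60.5×1000 / (1032 × 9.81) = 5.98 m.
h = z + ψ = 34.27 + 5.98 = 40.25 m.

h ≈ 40.25 m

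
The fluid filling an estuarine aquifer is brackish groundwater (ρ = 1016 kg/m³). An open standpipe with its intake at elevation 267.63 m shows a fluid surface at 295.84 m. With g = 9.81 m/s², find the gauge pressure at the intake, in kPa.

Pressure head ψ = h − z = 295.84 − 267.63 = 28.21 m.
P = ρgψ = 1016 × 9.81 × 28.21 = 281168 Pa ≈ 281 kPa.

P ≈ 281 kPa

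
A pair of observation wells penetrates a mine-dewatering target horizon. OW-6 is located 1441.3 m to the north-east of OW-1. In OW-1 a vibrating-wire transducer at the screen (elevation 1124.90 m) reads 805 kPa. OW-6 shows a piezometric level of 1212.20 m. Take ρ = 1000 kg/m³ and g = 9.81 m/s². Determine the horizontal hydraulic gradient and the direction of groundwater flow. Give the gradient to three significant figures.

i ≈ 0.00364; groundwater flows toward the south-west

Pressure head at OW-1: ψ = P/(ρg) = 805×1000 / (1000 × 9.81) = 82.06 m.
Total head at OW-1: h = z + ψ = 1124.90 + 82.06 = 1206.96 m.
Total head at OW-6: h = 1212.20 m (water level in the piezometer is the total head).
Head difference: h(OW-1) − h(OW-6) = 1206.96 − 1212.20 = -5.24 m.
Hydraulic gradient: i = |Δh| / L = 5.24 / 1441.3 = 0.00364.
Flow is from higher to lower head: from OW-6 toward OW-1, i.e. toward the south-west.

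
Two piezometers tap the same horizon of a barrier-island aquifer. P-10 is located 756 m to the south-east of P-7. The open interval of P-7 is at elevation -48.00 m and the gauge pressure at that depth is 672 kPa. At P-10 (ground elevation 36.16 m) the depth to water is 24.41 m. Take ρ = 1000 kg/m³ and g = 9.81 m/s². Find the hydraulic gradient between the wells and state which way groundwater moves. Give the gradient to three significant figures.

Pressure head at P-7: ψ = P/(ρg) = 672×1000 / (1000 × 9.81) = 68.50 m.
Total head at P-7: h = z + ψ = -48.00 + 68.50 = 20.50 m.
Total head at P-10: h = 36.16 − 24.41 = 11.75 m.
Head difference: h(P-7) − h(P-10) = 20.50 − 11.75 = 8.75 m.
Hydraulic gradient: i = |Δh| / L = 8.75 / 756 = 0.0116.
Flow is from higher to lower head: from P-7 toward P-10, i.e. toward the south-east.

i ≈ 0.0116; groundwater flows toward the south-east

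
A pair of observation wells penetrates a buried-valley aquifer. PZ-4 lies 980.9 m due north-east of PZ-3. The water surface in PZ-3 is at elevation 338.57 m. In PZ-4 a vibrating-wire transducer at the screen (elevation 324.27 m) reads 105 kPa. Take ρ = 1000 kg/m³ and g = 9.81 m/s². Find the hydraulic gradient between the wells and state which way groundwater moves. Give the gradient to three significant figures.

Total head at PZ-3: h = 338.57 m (water level in the piezometer is the total head).
Pressure head at PZ-4: ψ = P/(ρg) = 105×1000 / (1000 × 9.81) = 10.70 m.
Total head at PZ-4: h = z + ψ = 324.27 + 10.70 = 334.97 m.
Head difference: h(PZ-3) − h(PZ-4) = 338.57 − 334.97 = 3.60 m.
Hydraulic gradient: i = |Δh| / L = 3.60 / 980.9 = 0.00367.
Flow is from higher to lower head: from PZ-3 toward PZ-4, i.e. toward the north-east.

i ≈ 0.00367; groundwater flows toward the north-east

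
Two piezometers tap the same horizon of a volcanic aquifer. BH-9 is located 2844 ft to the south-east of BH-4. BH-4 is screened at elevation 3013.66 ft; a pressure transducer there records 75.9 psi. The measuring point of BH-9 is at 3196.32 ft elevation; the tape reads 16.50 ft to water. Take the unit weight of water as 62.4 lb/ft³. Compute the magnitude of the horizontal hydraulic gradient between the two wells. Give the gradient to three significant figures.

Pressure head at BH-4: ψ = 144·P/γ = 144 × 75.9 / 62.4 = 175.15 ft.
Total head at BH-4: h = z + ψ = 3013.66 + 175.15 = 3188.81 ft.
Total head at BH-9: h = 3196.32 − 16.50 = 3179.82 ft.
Head difference: h(BH-4) − h(BH-9) = 3188.81 − 3179.82 = 8.99 ft.
Hydraulic gradient: i = |Δh| / L = 8.99 / 2844 = 0.00316.

i ≈ 0.00316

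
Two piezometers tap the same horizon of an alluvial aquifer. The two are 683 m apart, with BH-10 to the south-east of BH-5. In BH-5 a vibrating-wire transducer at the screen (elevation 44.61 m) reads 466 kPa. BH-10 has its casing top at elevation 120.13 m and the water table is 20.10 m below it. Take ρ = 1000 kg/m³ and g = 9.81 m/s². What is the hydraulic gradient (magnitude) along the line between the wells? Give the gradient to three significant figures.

i ≈ 0.0116

Pressure head at BH-5: ψ = P/(ρg) = 466×1000 / (1000 × 9.81) = 47.50 m.
Total head at BH-5: h = z + ψ = 44.61 + 47.50 = 92.11 m.
Total head at BH-10: h = 120.13 − 20.10 = 100.03 m.
Head difference: h(BH-5) − h(BH-10) = 92.11 − 100.03 = -7.92 m.
Hydraulic gradient: i = |Δh| / L = 7.92 / 683 = 0.0116.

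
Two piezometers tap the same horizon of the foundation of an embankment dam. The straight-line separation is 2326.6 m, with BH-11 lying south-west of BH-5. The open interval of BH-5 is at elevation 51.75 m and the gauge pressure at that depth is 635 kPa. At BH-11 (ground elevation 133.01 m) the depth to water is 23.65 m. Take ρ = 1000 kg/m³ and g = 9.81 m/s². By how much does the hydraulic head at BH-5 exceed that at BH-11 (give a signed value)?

Δh ≈ 7.12 m

Pressure head at BH-5: ψ = P/(ρg) = 635×1000 / (1000 × 9.81) = 64.73 m.
Total head at BH-5: h = z + ψ = 51.75 + 64.73 = 116.48 m.
Total head at BH-11: h = 133.01 − 23.65 = 109.36 m.
Head difference: h(BH-5) − h(BH-11) = 116.48 − 109.36 = 7.12 m.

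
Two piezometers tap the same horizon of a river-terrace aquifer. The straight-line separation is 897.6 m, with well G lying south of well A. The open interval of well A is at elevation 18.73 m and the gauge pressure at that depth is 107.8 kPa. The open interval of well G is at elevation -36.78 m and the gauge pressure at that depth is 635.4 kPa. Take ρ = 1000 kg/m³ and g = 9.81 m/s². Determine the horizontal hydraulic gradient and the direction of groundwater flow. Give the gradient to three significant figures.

Pressure head at well A: ψ = P/(ρg) = 107.8×1000 / (1000 × 9.81) = 10.99 m.
Total head at well A: h = z + ψ = 18.73 + 10.99 = 29.72 m.
Pressure head at well G: ψ = P/(ρg) = 635.4×1000 / (1000 × 9.81) = 64.77 m.
Total head at well G: h = z + ψ = -36.78 + 64.77 = 27.99 m.
Head difference: h(well A) − h(well G) = 29.72 − 27.99 = 1.73 m.
Hydraulic gradient: i = |Δh| / L = 1.73 / 897.6 = 0.00193.
Flow is from higher to lower head: from well A toward well G, i.e. toward the south.

i ≈ 0.00193; groundwater flows toward the south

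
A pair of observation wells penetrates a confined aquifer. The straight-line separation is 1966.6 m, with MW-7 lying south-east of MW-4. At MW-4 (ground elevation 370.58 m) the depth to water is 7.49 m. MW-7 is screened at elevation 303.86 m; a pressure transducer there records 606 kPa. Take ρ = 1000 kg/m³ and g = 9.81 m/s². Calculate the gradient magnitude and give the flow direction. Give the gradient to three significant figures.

i ≈ 0.00129; groundwater flows toward the north-west

Total head at MW-4: h = 370.58 − 7.49 = 363.09 m.
Pressure head at MW-7: ψ = P/(ρg) = 606×1000 / (1000 × 9.81) = 61.77 m.
Total head at MW-7: h = z + ψ = 303.86 + 61.77 = 365.63 m.
Head difference: h(MW-4) − h(MW-7) = 363.09 − 365.63 = -2.54 m.
Hydraulic gradient: i = |Δh| / L = 2.54 / 1966.6 = 0.00129.
Flow is from higher to lower head: from MW-7 toward MW-4, i.e. toward the north-west.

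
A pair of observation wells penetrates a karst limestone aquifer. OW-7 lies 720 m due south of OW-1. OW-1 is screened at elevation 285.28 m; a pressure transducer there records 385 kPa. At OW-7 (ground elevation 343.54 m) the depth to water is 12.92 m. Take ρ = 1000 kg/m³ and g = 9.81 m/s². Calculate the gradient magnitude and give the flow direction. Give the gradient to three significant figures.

i ≈ 0.00846; groundwater flows toward the north

Pressure head at OW-1: ψ = P/(ρg) = 385×1000 / (1000 × 9.81) = 39.25 m.
Total head at OW-1: h = z + ψ = 285.28 + 39.25 = 324.53 m.
Total head at OW-7: h = 343.54 − 12.92 = 330.62 m.
Head difference: h(OW-1) − h(OW-7) = 324.53 − 330.62 = -6.09 m.
Hydraulic gradient: i = |Δh| / L = 6.09 / 720 = 0.00846.
Flow is from higher to lower head: from OW-7 toward OW-1, i.e. toward the north.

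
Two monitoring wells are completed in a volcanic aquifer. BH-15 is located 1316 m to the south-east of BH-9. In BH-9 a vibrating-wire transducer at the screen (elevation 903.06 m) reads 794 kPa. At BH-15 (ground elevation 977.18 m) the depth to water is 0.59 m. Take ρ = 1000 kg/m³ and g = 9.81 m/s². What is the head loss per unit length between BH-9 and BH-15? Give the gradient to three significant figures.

Pressure head at BH-9: ψ = P/(ρg) = 794×1000 / (1000 × 9.81) = 80.94 m.
Total head at BH-9: h = z + ψ = 903.06 + 80.94 = 984.00 m.
Total head at BH-15: h = 977.18 − 0.59 = 976.59 m.
Head difference: h(BH-9) − h(BH-15) = 984.00 − 976.59 = 7.41 m.
Hydraulic gradient: i = |Δh| / L = 7.41 / 1316 = 0.00563.

i ≈ 0.00563 m/m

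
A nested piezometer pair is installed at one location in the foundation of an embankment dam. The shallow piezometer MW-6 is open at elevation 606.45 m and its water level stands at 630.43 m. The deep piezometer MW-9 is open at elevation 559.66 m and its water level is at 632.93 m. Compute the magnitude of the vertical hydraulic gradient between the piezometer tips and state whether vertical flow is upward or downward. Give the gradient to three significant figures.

Total head at MW-6: h = 630.43 m (water level in the standpipe).
Total head at MW-9: h = 632.93 m.
Δh = h(MW-6) − h(MW-9) = 630.43 − 632.93 = -2.50 m.
Vertical separation Δz = 606.45 − 559.66 = 46.79 m.
|i_v| = |Δh| / Δz = 2.50 / 46.79 = 0.0534.
Head is higher in the deep piezometer, so vertical flow is upward (discharge condition).

|i_v| ≈ 0.0534; vertical flow is upward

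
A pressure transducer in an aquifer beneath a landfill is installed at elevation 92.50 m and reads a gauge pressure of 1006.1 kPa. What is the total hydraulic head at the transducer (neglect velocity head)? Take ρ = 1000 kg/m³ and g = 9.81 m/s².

ψ = P/(ρg) = 1006.1×1000 / (1000 × 9.81) = 102.56 m.
h = z + ψ = 92.50 + 102.56 = 195.06 m.

h ≈ 195.06 m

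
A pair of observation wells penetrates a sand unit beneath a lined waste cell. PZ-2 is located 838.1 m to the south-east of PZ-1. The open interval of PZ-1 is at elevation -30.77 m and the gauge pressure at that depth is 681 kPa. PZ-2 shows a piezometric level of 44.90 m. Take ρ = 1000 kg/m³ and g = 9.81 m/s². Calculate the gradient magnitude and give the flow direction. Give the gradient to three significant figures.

i ≈ 0.00746; groundwater flows toward the north-west

Pressure head at PZ-1: ψ = P/(ρg) = 681×1000 / (1000 × 9.81) = 69.42 m.
Total head at PZ-1: h = z + ψ = -30.77 + 69.42 = 38.65 m.
Total head at PZ-2: h = 44.90 m (water level in the piezometer is the total head).
Head difference: h(PZ-1) − h(PZ-2) = 38.65 − 44.90 = -6.25 m.
Hydraulic gradient: i = |Δh| / L = 6.25 / 838.1 = 0.00746.
Flow is from higher to lower head: from PZ-2 toward PZ-1, i.e. toward the north-west.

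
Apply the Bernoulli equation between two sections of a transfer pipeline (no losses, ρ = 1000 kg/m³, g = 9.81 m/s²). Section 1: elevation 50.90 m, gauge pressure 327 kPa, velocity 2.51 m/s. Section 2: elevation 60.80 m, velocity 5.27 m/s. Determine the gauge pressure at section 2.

P₂ ≈ 219 kPa

Pressure head at 1: ψ₁ = P₁/(ρg) = 327×1000 / (1000 × 9.81) = 33.33 m.
Velocity heads: v₁²/2g = 2.51²/19.62 = 0.321 m; v₂²/2g = 5.27²/19.62 = 1.416 m.
Total head H = z₁ + ψ₁ + v₁²/2g = 50.90 + 33.33 + 0.321 = 84.55 m.
ψ₂ = H − z₂ − v₂²/2g = 84.55 − 60.80 − 1.416 = 22.33 m.
P₂ = ρgψ₂ = 1000 × 9.81 × 22.33 ≈ 219 kPa.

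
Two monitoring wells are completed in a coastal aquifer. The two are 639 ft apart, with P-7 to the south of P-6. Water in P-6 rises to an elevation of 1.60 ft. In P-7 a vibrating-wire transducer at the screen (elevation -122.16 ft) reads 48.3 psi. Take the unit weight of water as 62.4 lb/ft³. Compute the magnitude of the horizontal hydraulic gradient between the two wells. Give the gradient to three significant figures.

Total head at P-6: h = 1.60 ft (water level in the piezometer is the total head).
Pressure head at P-7: ψ = 144·P/γ = 144 × 48.3 / 62.4 = 111.46 ft.
Total head at P-7: h = z + ψ = -122.16 + 111.46 = -10.70 ft.
Head difference: h(P-6) − h(P-7) = 1.60 − (-10.70) = 12.30 ft.
Hydraulic gradient: i = |Δh| / L = 12.30 / 639 = 0.0192.

i ≈ 0.0192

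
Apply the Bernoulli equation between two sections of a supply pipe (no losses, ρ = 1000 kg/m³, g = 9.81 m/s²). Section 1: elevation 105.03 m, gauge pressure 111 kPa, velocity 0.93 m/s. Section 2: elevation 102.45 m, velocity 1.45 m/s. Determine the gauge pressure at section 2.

P₂ ≈ 136 kPa

Pressure head at 1: ψ₁ = P₁/(ρg) = 111×1000 / (1000 × 9.81) = 11.31 m.
Velocity heads: v₁²/2g = 0.93²/19.62 = 0.044 m; v₂²/2g = 1.45²/19.62 = 0.107 m.
Total head H = z₁ + ψ₁ + v₁²/2g = 105.03 + 11.31 + 0.044 = 116.38 m.
ψ₂ = H − z₂ − v₂²/2g = 116.38 − 102.45 − 0.107 = 13.82 m.
P₂ = ρgψ₂ = 1000 × 9.81 × 13.82 ≈ 136 kPa.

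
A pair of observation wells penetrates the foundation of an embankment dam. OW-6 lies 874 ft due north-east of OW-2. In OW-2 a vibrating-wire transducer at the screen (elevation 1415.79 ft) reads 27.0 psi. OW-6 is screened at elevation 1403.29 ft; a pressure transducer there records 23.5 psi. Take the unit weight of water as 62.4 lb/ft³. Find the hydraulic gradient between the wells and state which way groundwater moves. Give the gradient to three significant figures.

i ≈ 0.0235; groundwater flows toward the north-east

Pressure head at OW-2: ψ = 144·P/γ = 144 × 27.0 / 62.4 = 62.31 ft.
Total head at OW-2: h = z + ψ = 1415.79 + 62.31 = 1478.10 ft.
Pressure head at OW-6: ψ = 144·P/γ = 144 × 23.5 / 62.4 = 54.23 ft.
Total head at OW-6: h = z + ψ = 1403.29 + 54.23 = 1457.52 ft.
Head difference: h(OW-2) − h(OW-6) = 1478.10 − 1457.52 = 20.58 ft.
Hydraulic gradient: i = |Δh| / L = 20.58 / 874 = 0.0235.
Flow is from higher to lower head: from OW-2 toward OW-6, i.e. toward the north-east.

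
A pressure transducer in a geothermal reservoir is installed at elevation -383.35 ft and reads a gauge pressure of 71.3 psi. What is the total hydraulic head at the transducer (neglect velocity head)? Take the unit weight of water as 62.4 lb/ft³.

ψ = 144·P/γ = 144 × 71.3 / 62.4 = 164.54 ft.
h = z + ψ = -383.35 + 164.54 = -218.81 ft.

h ≈ -218.81 ft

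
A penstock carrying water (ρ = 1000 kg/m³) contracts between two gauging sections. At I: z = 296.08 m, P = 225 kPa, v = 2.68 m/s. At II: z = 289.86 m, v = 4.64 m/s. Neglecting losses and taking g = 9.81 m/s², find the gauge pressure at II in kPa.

P₂ ≈ 279 kPa

Pressure head at I: ψ₁ = P₁/(ρg) = 225×1000 / (1000 × 9.81) = 22.94 m.
Velocity heads: v₁²/2g = 2.68²/19.62 = 0.366 m; v₂²/2g = 4.64²/19.62 = 1.097 m.
Total head H = z₁ + ψ₁ + v₁²/2g = 296.08 + 22.94 + 0.366 = 319.39 m.
ψ₂ = H − z₂ − v₂²/2g = 319.39 − 289.86 − 1.097 = 28.43 m.
P₂ = ρgψ₂ = 1000 × 9.81 × 28.43 ≈ 279 kPa.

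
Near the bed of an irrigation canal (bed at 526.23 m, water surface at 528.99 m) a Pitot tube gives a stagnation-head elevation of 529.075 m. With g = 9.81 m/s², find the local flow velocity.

Near the bed, under hydrostatic conditions, the piezometric head (z + ψ) equals the free-surface elevation, 528.99 m.
Velocity head = total − piezometric = 529.075 − 528.99 = 0.085 m.
v = √(2g·h_v) = √(2 × 9.81 × 0.085) = 1.29 m/s.

v ≈ 1.29 m/s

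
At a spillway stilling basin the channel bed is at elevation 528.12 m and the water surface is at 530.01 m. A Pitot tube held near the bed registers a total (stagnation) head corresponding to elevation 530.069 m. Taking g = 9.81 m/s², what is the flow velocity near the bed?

Near the bed, under hydrostatic conditions, the piezometric head (z + ψ) equals the free-surface elevation, 530.01 m.
Velocity head = total − piezometric = 530.069 − 530.01 = 0.059 m.
v = √(2g·h_v) = √(2 × 9.81 × 0.059) = 1.08 m/s.

v ≈ 1.08 m/s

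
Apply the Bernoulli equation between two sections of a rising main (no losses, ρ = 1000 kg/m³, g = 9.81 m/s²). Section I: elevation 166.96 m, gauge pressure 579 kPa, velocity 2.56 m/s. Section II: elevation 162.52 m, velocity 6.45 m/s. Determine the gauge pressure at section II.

Pressure head at I: ψ₁ = P₁/(ρg) = 579×1000 / (1000 × 9.81) = 59.02 m.
Velocity heads: v₁²/2g = 2.56²/19.62 = 0.334 m; v₂²/2g = 6.45²/19.62 = 2.120 m.
Total head H = z₁ + ψ₁ + v₁²/2g = 166.96 + 59.02 + 0.334 = 226.31 m.
ψ₂ = H − z₂ − v₂²/2g = 226.31 − 162.52 − 2.120 = 61.67 m.
P₂ = ρgψ₂ = 1000 × 9.81 × 61.67 ≈ 605 kPa.

P₂ ≈ 605 kPa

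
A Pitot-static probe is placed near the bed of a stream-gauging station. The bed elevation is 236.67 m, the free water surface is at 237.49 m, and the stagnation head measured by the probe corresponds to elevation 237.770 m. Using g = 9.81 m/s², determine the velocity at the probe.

Near the bed, under hydrostatic conditions, the piezometric head (z + ψ) equals the free-surface elevation, 237.49 m.
Velocity head = total − piezometric = 237.770 − 237.49 = 0.280 m.
v = √(2g·h_v) = √(2 × 9.81 × 0.280) = 2.34 m/s.

v ≈ 2.34 m/s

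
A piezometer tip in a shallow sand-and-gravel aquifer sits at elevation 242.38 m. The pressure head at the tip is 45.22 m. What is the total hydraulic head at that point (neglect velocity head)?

h ≈ 287.60 m

h = z + ψ = 242.38 + 45.22 = 287.60 m.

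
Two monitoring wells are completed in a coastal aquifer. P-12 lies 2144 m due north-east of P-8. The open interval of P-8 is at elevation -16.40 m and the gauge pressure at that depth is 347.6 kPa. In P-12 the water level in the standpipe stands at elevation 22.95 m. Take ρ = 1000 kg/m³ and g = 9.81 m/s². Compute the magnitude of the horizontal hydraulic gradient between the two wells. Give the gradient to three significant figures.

Pressure head at P-8: ψ = P/(ρg) = 347.6×1000 / (1000 × 9.81) = 35.43 m.
Total head at P-8: h = z + ψ = -16.40 + 35.43 = 19.03 m.
Total head at P-12: h = 22.95 m (water level in the piezometer is the total head).
Head difference: h(P-8) − h(P-12) = 19.03 − 22.95 = -3.92 m.
Hydraulic gradient: i = |Δh| / L = 3.92 / 2144 = 0.00183.

i ≈ 0.00183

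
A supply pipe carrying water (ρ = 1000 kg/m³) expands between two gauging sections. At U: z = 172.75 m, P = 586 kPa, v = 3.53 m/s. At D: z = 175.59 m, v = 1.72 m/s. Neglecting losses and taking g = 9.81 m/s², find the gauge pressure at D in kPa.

Pressure head at U: ψ₁ = P₁/(ρg) = 586×1000 / (1000 × 9.81) = 59.73 m.
Velocity heads: v₁²/2g = 3.53²/19.62 = 0.635 m; v₂²/2g = 1.72²/19.62 = 0.151 m.
Total head H = z₁ + ψ₁ + v₁²/2g = 172.75 + 59.73 + 0.635 = 233.11 m.
ψ₂ = H − z₂ − v₂²/2g = 233.11 − 175.59 − 0.151 = 57.37 m.
P₂ = ρgψ₂ = 1000 × 9.81 × 57.37 ≈ 563 kPa.

P₂ ≈ 563 kPa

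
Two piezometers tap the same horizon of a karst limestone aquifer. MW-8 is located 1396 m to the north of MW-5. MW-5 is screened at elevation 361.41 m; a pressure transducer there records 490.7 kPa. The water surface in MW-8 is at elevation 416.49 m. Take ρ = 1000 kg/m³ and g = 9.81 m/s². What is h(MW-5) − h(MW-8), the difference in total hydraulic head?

Pressure head at MW-5: ψ = P/(ρg) = 490.7×1000 / (1000 × 9.81) = 50.02 m.
Total head at MW-5: h = z + ψ = 361.41 + 50.02 = 411.43 m.
Total head at MW-8: h = 416.49 m (water level in the piezometer is the total head).
Head difference: h(MW-5) − h(MW-8) = 411.43 − 416.49 = -5.06 m.

Δh ≈ -5.06 m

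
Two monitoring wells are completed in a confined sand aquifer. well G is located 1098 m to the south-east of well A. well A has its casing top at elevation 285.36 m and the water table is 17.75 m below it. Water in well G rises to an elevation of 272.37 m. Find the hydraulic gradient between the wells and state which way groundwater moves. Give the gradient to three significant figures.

Total head at well A: h = 285.36 − 17.75 = 267.61 m.
Total head at well G: h = 272.37 m (water level in the piezometer is the total head).
Head difference: h(well A) − h(well G) = 267.61 − 272.37 = -4.76 m.
Hydraulic gradient: i = |Δh| / L = 4.76 / 1098 = 0.00434.
Flow is from higher to lower head: from well G toward well A, i.e. toward the north-west.

i ≈ 0.00434; groundwater flows toward the north-west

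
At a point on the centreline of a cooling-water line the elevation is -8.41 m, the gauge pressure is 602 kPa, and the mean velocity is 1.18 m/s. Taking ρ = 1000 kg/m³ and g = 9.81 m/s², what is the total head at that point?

h ≈ 53.03 m

Pressure head ψ = P/(ρg) = 602×1000 / (1000 × 9.81) = 61.37 m.
Velocity head = v²/(2g) = 1.18² / (2 × 9.81) = 0.071 m.
h = z + ψ + v²/(2g) = -8.41 + 61.37 + 0.071 = 53.03 m.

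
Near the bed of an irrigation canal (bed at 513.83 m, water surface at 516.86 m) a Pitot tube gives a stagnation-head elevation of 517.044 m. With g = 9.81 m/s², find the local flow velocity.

v ≈ 1.90 m/s

Near the bed, under hydrostatic conditions, the piezometric head (z + ψ) equals the free-surface elevation, 516.86 m.
Velocity head = total − piezometric = 517.044 − 516.86 = 0.184 m.
v = √(2g·h_v) = √(2 × 9.81 × 0.184) = 1.90 m/s.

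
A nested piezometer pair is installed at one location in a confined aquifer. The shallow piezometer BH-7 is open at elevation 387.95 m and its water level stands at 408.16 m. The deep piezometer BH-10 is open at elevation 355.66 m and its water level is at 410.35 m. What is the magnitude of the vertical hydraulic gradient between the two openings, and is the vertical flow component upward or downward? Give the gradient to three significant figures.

|i_v| ≈ 0.0678; vertical flow is upward

Total head at BH-7: h = 408.16 m (water level in the standpipe).
Total head at BH-10: h = 410.35 m.
Δh = h(BH-7) − h(BH-10) = 408.16 − 410.35 = -2.19 m.
Vertical separation Δz = 387.95 − 355.66 = 32.29 m.
|i_v| = |Δh| / Δz = 2.19 / 32.29 = 0.0678.
Head is higher in the deep piezometer, so vertical flow is upward (discharge condition).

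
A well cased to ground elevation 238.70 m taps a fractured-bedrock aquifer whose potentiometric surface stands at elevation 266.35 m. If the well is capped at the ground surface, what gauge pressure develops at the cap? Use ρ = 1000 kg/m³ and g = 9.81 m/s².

Head above the cap: Δh = 266.35 − 238.70 = 27.65 m.
P = ρgΔh = 1000 × 9.81 × 27.65 = 271246 Pa ≈ 271 kPa.

P ≈ 271 kPa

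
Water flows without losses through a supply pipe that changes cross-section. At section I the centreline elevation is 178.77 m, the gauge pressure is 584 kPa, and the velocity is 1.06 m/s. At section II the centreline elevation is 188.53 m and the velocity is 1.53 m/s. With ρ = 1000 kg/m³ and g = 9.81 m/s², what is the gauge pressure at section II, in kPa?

P₂ ≈ 488 kPa

Pressure head at I: ψ₁ = P₁/(ρg) = 584×1000 / (1000 × 9.81) = 59.53 m.
Velocity heads: v₁²/2g = 1.06²/19.62 = 0.057 m; v₂²/2g = 1.53²/19.62 = 0.119 m.
Total head H = z₁ + ψ₁ + v₁²/2g = 178.77 + 59.53 + 0.057 = 238.36 m.
ψ₂ = H − z₂ − v₂²/2g = 238.36 − 188.53 − 0.119 = 49.71 m.
P₂ = ρgψ₂ = 1000 × 9.81 × 49.71 ≈ 488 kPa.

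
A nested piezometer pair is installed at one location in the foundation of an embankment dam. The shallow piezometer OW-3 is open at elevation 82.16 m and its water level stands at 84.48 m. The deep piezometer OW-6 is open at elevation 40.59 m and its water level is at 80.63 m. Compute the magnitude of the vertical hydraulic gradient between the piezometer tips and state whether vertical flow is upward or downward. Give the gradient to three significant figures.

Total head at OW-3: h = 84.48 m (water level in the standpipe).
Total head at OW-6: h = 80.63 m.
Δh = h(OW-3) − h(OW-6) = 84.48 − 80.63 = 3.85 m.
Vertical separation Δz = 82.16 − 40.59 = 41.57 m.
|i_v| = |Δh| / Δz = 3.85 / 41.57 = 0.0926.
Head is higher in the shallow piezometer, so vertical flow is downward (recharge condition).

|i_v| ≈ 0.0926; vertical flow is downward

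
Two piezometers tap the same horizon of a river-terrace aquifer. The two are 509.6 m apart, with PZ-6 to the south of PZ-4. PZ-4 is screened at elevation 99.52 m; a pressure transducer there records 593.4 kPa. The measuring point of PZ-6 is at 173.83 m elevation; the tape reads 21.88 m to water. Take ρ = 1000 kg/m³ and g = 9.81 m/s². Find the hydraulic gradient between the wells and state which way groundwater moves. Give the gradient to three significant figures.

i ≈ 0.0158; groundwater flows toward the south

Pressure head at PZ-4: ψ = P/(ρg) = 593.4×1000 / (1000 × 9.81) = 60.49 m.
Total head at PZ-4: h = z + ψ = 99.52 + 60.49 = 160.01 m.
Total head at PZ-6: h = 173.83 − 21.88 = 151.95 m.
Head difference: h(PZ-4) − h(PZ-6) = 160.01 − 151.95 = 8.06 m.
Hydraulic gradient: i = |Δh| / L = 8.06 / 509.6 = 0.0158.
Flow is from higher to lower head: from PZ-4 toward PZ-6, i.e. toward the south.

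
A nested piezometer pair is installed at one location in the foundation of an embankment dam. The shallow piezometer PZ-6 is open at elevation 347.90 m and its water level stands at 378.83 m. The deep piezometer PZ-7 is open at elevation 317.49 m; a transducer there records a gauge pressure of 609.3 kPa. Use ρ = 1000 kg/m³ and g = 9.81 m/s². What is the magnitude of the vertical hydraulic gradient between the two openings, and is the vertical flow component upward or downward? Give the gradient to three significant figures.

|i_v| ≈ 0.0253; vertical flow is upward

Total head at PZ-6: h = 378.83 m (water level in the standpipe).
Pressure head at PZ-7: ψ = P/(ρg) = 609.3×1000 / (1000 × 9.81) = 62.11 m.
Total head at PZ-7: h = z + ψ = 317.49 + 62.11 = 379.60 m.
Δh = h(PZ-6) − h(PZ-7) = 378.83 − 379.60 = -0.77 m.
Vertical separation Δz = 347.90 − 317.49 = 30.41 m.
|i_v| = |Δh| / Δz = 0.77 / 30.41 = 0.0253.
Head is higher in the deep piezometer, so vertical flow is upward (discharge condition).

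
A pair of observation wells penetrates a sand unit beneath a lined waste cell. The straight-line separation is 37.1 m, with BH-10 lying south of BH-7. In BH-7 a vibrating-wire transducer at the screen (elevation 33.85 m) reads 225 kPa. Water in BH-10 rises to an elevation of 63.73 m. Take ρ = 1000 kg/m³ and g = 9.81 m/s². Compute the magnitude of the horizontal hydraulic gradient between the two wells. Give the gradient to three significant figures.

i ≈ 0.187

Pressure head at BH-7: ψ = P/(ρg) = 225×1000 / (1000 × 9.81) = 22.94 m.
Total head at BH-7: h = z + ψ = 33.85 + 22.94 = 56.79 m.
Total head at BH-10: h = 63.73 m (water level in the piezometer is the total head).
Head difference: h(BH-7) − h(BH-10) = 56.79 − 63.73 = -6.94 m.
Hydraulic gradient: i = |Δh| / L = 6.94 / 37.1 = 0.187.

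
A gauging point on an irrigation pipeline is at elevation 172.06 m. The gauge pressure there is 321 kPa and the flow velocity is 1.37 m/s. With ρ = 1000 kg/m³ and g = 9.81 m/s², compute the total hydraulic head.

h ≈ 204.88 m

Pressure head ψ = P/(ρg) = 321×1000 / (1000 × 9.81) = 32.72 m.
Velocity head = v²/(2g) = 1.37² / (2 × 9.81) = 0.096 m.
h = z + ψ + v²/(2g) = 172.06 + 32.72 + 0.096 = 204.88 m.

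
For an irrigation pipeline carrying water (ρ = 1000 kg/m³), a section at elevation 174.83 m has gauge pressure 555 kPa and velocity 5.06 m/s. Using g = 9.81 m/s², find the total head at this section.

h ≈ 232.71 m

Pressure head ψ = P/(ρg) = 555×1000 / (1000 × 9.81) = 56.57 m.
Velocity head = v²/(2g) = 5.06² / (2 × 9.81) = 1.305 m.
h = z + ψ + v²/(2g) = 174.83 + 56.57 + 1.305 = 232.71 m.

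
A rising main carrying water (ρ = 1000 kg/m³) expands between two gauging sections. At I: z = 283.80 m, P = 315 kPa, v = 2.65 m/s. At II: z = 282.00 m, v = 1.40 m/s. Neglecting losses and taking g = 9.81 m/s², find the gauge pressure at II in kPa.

P₂ ≈ 335 kPa

Pressure head at I: ψ₁ = P₁/(ρg) = 315×1000 / (1000 × 9.81) = 32.11 m.
Velocity heads: v₁²/2g = 2.65²/19.62 = 0.358 m; v₂²/2g = 1.40²/19.62 = 0.100 m.
Total head H = z₁ + ψ₁ + v₁²/2g = 283.80 + 32.11 + 0.358 = 316.27 m.
ψ₂ = H − z₂ − v₂²/2g = 316.27 − 282.00 − 0.100 = 34.17 m.
P₂ = ρgψ₂ = 1000 × 9.81 × 34.17 ≈ 335 kPa.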